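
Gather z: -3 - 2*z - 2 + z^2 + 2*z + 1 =z^2 - 4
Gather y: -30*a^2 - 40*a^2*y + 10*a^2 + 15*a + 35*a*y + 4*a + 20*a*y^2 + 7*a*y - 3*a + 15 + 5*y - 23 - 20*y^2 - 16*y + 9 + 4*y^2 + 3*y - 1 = -20*a^2 + 16*a + y^2*(20*a - 16) + y*(-40*a^2 + 42*a - 8)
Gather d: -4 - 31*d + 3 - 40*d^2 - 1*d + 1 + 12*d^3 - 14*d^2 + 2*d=12*d^3 - 54*d^2 - 30*d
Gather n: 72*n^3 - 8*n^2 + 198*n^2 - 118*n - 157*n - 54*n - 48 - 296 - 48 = 72*n^3 + 190*n^2 - 329*n - 392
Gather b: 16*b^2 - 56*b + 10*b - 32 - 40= 16*b^2 - 46*b - 72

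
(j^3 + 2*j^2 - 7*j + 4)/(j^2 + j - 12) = (j^2 - 2*j + 1)/(j - 3)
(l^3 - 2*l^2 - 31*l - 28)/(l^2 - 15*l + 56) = (l^2 + 5*l + 4)/(l - 8)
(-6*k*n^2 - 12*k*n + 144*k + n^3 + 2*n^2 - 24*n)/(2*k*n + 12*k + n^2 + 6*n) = (-6*k*n + 24*k + n^2 - 4*n)/(2*k + n)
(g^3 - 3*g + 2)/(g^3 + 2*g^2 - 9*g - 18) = (g^2 - 2*g + 1)/(g^2 - 9)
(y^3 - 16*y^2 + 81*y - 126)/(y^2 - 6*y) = y - 10 + 21/y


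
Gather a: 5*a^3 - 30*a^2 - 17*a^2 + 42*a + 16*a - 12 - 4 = 5*a^3 - 47*a^2 + 58*a - 16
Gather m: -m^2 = -m^2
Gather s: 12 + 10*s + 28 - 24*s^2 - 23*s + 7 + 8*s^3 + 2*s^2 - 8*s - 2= 8*s^3 - 22*s^2 - 21*s + 45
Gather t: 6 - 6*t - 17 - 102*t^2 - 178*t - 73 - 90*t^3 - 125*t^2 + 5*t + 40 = -90*t^3 - 227*t^2 - 179*t - 44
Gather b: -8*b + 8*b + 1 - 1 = 0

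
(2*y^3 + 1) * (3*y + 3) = 6*y^4 + 6*y^3 + 3*y + 3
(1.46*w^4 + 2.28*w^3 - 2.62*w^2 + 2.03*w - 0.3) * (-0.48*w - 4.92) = -0.7008*w^5 - 8.2776*w^4 - 9.96*w^3 + 11.916*w^2 - 9.8436*w + 1.476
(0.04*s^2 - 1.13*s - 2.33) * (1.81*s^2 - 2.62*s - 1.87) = 0.0724*s^4 - 2.1501*s^3 - 1.3315*s^2 + 8.2177*s + 4.3571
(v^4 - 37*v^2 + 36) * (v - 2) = v^5 - 2*v^4 - 37*v^3 + 74*v^2 + 36*v - 72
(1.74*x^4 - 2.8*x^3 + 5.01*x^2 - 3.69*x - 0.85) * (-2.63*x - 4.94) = -4.5762*x^5 - 1.2316*x^4 + 0.655700000000001*x^3 - 15.0447*x^2 + 20.4641*x + 4.199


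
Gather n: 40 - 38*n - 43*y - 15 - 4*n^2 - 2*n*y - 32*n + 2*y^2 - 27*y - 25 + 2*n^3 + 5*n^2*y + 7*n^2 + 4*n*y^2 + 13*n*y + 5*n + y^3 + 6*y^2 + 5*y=2*n^3 + n^2*(5*y + 3) + n*(4*y^2 + 11*y - 65) + y^3 + 8*y^2 - 65*y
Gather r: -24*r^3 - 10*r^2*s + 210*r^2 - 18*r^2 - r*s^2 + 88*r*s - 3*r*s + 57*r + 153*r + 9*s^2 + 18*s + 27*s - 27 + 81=-24*r^3 + r^2*(192 - 10*s) + r*(-s^2 + 85*s + 210) + 9*s^2 + 45*s + 54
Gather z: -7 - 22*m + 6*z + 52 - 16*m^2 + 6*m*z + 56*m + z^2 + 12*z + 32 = -16*m^2 + 34*m + z^2 + z*(6*m + 18) + 77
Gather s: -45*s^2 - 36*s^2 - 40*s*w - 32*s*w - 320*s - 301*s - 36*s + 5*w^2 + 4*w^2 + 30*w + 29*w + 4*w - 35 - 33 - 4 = -81*s^2 + s*(-72*w - 657) + 9*w^2 + 63*w - 72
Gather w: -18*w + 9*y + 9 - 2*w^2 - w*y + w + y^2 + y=-2*w^2 + w*(-y - 17) + y^2 + 10*y + 9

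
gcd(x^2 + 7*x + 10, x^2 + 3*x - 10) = x + 5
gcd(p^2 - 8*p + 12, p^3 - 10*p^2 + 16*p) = p - 2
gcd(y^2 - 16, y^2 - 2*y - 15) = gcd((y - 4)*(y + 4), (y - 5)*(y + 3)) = 1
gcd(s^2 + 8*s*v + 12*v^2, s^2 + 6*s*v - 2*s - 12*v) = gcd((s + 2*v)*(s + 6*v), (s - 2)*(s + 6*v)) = s + 6*v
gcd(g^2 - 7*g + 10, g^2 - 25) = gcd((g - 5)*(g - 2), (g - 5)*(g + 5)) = g - 5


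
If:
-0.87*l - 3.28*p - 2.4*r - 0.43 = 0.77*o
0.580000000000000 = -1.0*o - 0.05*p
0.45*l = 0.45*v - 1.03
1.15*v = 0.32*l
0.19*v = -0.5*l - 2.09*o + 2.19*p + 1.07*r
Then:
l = -3.17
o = -0.33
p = -4.95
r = 7.84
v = -0.88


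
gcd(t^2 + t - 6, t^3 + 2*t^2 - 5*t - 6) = t^2 + t - 6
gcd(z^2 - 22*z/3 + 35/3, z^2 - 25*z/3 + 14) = z - 7/3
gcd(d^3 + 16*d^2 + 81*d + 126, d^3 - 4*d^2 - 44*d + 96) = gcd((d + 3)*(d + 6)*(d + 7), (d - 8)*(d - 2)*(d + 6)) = d + 6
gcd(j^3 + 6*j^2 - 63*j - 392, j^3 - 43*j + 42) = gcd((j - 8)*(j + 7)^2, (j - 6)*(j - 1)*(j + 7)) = j + 7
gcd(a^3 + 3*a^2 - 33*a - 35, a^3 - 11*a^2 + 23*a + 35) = a^2 - 4*a - 5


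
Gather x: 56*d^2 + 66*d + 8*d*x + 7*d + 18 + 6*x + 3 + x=56*d^2 + 73*d + x*(8*d + 7) + 21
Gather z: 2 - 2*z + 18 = 20 - 2*z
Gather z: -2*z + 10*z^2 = 10*z^2 - 2*z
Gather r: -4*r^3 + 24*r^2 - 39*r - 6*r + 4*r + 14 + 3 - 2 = -4*r^3 + 24*r^2 - 41*r + 15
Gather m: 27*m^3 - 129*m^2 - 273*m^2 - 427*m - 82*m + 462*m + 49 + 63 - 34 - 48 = 27*m^3 - 402*m^2 - 47*m + 30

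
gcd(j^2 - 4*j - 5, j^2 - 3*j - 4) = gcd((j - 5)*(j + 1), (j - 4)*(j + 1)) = j + 1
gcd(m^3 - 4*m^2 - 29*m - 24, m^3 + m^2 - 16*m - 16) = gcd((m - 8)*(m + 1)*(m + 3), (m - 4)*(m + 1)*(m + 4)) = m + 1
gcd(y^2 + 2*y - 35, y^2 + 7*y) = y + 7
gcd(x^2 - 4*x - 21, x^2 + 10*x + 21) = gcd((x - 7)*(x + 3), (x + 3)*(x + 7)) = x + 3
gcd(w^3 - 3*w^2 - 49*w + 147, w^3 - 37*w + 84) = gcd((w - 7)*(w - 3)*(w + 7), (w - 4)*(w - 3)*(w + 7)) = w^2 + 4*w - 21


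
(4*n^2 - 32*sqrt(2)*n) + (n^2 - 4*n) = 5*n^2 - 32*sqrt(2)*n - 4*n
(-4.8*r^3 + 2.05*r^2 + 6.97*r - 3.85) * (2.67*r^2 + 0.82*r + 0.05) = -12.816*r^5 + 1.5375*r^4 + 20.0509*r^3 - 4.4616*r^2 - 2.8085*r - 0.1925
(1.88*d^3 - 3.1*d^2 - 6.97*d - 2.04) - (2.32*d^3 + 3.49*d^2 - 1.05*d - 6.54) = -0.44*d^3 - 6.59*d^2 - 5.92*d + 4.5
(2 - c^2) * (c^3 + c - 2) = -c^5 + c^3 + 2*c^2 + 2*c - 4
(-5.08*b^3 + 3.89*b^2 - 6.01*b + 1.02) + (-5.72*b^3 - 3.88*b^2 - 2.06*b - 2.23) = -10.8*b^3 + 0.0100000000000002*b^2 - 8.07*b - 1.21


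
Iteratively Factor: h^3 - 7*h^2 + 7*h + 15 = (h - 3)*(h^2 - 4*h - 5) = (h - 3)*(h + 1)*(h - 5)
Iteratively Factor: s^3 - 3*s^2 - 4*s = (s + 1)*(s^2 - 4*s) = (s - 4)*(s + 1)*(s)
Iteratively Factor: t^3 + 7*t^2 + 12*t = (t)*(t^2 + 7*t + 12) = t*(t + 4)*(t + 3)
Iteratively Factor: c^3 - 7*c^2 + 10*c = (c - 5)*(c^2 - 2*c) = (c - 5)*(c - 2)*(c)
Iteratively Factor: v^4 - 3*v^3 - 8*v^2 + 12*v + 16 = (v + 2)*(v^3 - 5*v^2 + 2*v + 8) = (v - 4)*(v + 2)*(v^2 - v - 2) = (v - 4)*(v - 2)*(v + 2)*(v + 1)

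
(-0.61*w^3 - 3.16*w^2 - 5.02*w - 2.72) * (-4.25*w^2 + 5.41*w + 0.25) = 2.5925*w^5 + 10.1299*w^4 + 4.0869*w^3 - 16.3882*w^2 - 15.9702*w - 0.68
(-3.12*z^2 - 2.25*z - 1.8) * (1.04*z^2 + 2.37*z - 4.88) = -3.2448*z^4 - 9.7344*z^3 + 8.0211*z^2 + 6.714*z + 8.784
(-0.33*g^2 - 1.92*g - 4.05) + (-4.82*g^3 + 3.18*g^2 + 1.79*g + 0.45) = -4.82*g^3 + 2.85*g^2 - 0.13*g - 3.6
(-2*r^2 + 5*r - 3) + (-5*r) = -2*r^2 - 3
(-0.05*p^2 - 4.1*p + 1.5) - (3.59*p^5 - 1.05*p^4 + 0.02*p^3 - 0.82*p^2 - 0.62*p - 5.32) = -3.59*p^5 + 1.05*p^4 - 0.02*p^3 + 0.77*p^2 - 3.48*p + 6.82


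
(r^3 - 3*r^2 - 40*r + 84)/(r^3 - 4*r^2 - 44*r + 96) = (r - 7)/(r - 8)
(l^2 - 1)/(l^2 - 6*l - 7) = (l - 1)/(l - 7)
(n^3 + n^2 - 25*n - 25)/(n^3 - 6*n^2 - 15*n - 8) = (n^2 - 25)/(n^2 - 7*n - 8)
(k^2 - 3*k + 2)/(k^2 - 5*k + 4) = (k - 2)/(k - 4)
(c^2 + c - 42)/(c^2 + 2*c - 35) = (c - 6)/(c - 5)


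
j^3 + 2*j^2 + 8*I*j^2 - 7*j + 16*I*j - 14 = (j + 2)*(j + I)*(j + 7*I)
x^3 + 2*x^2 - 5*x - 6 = (x - 2)*(x + 1)*(x + 3)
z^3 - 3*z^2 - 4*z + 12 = (z - 3)*(z - 2)*(z + 2)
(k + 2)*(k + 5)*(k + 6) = k^3 + 13*k^2 + 52*k + 60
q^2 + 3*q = q*(q + 3)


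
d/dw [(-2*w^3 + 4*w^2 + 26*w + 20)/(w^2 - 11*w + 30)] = 2*(-w^2 + 12*w + 20)/(w^2 - 12*w + 36)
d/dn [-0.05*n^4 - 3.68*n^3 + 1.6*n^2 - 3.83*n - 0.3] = -0.2*n^3 - 11.04*n^2 + 3.2*n - 3.83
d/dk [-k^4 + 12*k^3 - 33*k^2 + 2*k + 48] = -4*k^3 + 36*k^2 - 66*k + 2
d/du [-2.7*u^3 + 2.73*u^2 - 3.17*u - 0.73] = -8.1*u^2 + 5.46*u - 3.17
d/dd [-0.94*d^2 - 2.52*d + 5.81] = -1.88*d - 2.52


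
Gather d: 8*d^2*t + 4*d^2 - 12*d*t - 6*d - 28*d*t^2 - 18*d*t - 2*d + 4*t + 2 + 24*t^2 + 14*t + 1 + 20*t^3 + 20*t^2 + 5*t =d^2*(8*t + 4) + d*(-28*t^2 - 30*t - 8) + 20*t^3 + 44*t^2 + 23*t + 3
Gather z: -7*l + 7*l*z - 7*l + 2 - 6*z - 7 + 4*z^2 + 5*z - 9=-14*l + 4*z^2 + z*(7*l - 1) - 14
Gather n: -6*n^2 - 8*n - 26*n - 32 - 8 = -6*n^2 - 34*n - 40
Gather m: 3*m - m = 2*m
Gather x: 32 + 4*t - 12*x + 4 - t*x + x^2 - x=4*t + x^2 + x*(-t - 13) + 36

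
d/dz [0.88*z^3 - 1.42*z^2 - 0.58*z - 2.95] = 2.64*z^2 - 2.84*z - 0.58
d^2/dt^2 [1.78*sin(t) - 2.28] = -1.78*sin(t)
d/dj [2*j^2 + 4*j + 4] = 4*j + 4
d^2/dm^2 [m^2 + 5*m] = 2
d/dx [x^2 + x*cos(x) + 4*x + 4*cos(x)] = -x*sin(x) + 2*x - 4*sin(x) + cos(x) + 4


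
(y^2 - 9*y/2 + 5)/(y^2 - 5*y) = (y^2 - 9*y/2 + 5)/(y*(y - 5))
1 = 1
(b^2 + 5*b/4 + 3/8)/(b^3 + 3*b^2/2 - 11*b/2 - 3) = (b + 3/4)/(b^2 + b - 6)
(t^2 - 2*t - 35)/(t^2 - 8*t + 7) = (t + 5)/(t - 1)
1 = 1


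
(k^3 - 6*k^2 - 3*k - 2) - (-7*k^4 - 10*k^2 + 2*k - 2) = 7*k^4 + k^3 + 4*k^2 - 5*k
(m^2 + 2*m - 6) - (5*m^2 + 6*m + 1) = -4*m^2 - 4*m - 7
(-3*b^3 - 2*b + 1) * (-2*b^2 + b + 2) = 6*b^5 - 3*b^4 - 2*b^3 - 4*b^2 - 3*b + 2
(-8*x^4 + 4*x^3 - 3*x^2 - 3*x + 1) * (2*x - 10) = -16*x^5 + 88*x^4 - 46*x^3 + 24*x^2 + 32*x - 10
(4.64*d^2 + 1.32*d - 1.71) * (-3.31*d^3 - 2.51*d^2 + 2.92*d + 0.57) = -15.3584*d^5 - 16.0156*d^4 + 15.8957*d^3 + 10.7913*d^2 - 4.2408*d - 0.9747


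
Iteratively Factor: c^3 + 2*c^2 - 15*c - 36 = (c + 3)*(c^2 - c - 12) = (c + 3)^2*(c - 4)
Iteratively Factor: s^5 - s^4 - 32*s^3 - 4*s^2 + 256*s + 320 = (s + 2)*(s^4 - 3*s^3 - 26*s^2 + 48*s + 160) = (s + 2)^2*(s^3 - 5*s^2 - 16*s + 80) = (s - 5)*(s + 2)^2*(s^2 - 16) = (s - 5)*(s + 2)^2*(s + 4)*(s - 4)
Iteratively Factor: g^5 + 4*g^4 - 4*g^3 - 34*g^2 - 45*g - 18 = (g - 3)*(g^4 + 7*g^3 + 17*g^2 + 17*g + 6) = (g - 3)*(g + 2)*(g^3 + 5*g^2 + 7*g + 3) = (g - 3)*(g + 1)*(g + 2)*(g^2 + 4*g + 3) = (g - 3)*(g + 1)^2*(g + 2)*(g + 3)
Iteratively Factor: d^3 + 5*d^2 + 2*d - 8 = (d - 1)*(d^2 + 6*d + 8) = (d - 1)*(d + 4)*(d + 2)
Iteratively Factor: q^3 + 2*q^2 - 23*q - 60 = (q + 3)*(q^2 - q - 20) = (q - 5)*(q + 3)*(q + 4)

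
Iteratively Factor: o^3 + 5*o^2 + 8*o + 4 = (o + 1)*(o^2 + 4*o + 4) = (o + 1)*(o + 2)*(o + 2)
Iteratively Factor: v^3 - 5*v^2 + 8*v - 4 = (v - 2)*(v^2 - 3*v + 2) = (v - 2)*(v - 1)*(v - 2)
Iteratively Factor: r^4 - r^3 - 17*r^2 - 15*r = (r)*(r^3 - r^2 - 17*r - 15) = r*(r - 5)*(r^2 + 4*r + 3) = r*(r - 5)*(r + 3)*(r + 1)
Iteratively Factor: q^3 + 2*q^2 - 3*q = (q - 1)*(q^2 + 3*q) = (q - 1)*(q + 3)*(q)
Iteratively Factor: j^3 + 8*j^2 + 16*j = (j)*(j^2 + 8*j + 16) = j*(j + 4)*(j + 4)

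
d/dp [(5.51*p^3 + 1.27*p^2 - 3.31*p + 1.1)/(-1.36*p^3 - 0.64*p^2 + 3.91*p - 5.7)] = (-3.5527136788005e-15*p^5 - 1.7992*p^4 + 34.085*p^3 - 86.8857*p^2 - 13.07*p + 14.566)/(1.8496*p^6 + 1.7408*p^5 - 10.2256*p^4 + 10.4992*p^3 + 22.5841*p^2 - 44.574*p + 32.49)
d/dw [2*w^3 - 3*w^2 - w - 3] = 6*w^2 - 6*w - 1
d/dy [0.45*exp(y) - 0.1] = 0.45*exp(y)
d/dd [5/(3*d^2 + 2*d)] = 10*(-3*d - 1)/(d^2*(3*d + 2)^2)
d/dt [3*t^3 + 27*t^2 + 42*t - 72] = 9*t^2 + 54*t + 42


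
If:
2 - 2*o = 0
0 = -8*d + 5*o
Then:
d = 5/8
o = 1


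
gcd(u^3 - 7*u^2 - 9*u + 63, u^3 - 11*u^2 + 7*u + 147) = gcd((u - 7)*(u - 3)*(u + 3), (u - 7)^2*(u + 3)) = u^2 - 4*u - 21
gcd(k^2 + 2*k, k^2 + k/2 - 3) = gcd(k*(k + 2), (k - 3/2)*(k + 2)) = k + 2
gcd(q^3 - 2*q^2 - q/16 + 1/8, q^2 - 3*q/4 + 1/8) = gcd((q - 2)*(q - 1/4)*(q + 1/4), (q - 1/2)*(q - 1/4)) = q - 1/4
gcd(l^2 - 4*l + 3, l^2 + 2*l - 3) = l - 1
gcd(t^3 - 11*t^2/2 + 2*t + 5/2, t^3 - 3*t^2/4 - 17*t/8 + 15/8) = t - 1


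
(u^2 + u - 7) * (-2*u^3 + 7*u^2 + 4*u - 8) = -2*u^5 + 5*u^4 + 25*u^3 - 53*u^2 - 36*u + 56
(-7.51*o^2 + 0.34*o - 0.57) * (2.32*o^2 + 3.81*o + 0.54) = -17.4232*o^4 - 27.8243*o^3 - 4.0824*o^2 - 1.9881*o - 0.3078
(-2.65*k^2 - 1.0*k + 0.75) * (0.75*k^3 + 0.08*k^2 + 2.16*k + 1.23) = -1.9875*k^5 - 0.962*k^4 - 5.2415*k^3 - 5.3595*k^2 + 0.39*k + 0.9225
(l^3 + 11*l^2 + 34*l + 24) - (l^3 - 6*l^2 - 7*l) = 17*l^2 + 41*l + 24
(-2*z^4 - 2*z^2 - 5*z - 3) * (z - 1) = -2*z^5 + 2*z^4 - 2*z^3 - 3*z^2 + 2*z + 3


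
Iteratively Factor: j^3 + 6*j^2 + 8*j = (j + 4)*(j^2 + 2*j) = j*(j + 4)*(j + 2)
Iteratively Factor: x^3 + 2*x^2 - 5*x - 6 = (x + 3)*(x^2 - x - 2) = (x + 1)*(x + 3)*(x - 2)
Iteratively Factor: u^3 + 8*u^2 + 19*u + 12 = (u + 1)*(u^2 + 7*u + 12) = (u + 1)*(u + 4)*(u + 3)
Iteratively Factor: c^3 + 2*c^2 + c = (c)*(c^2 + 2*c + 1) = c*(c + 1)*(c + 1)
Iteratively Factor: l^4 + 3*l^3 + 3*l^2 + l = (l)*(l^3 + 3*l^2 + 3*l + 1) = l*(l + 1)*(l^2 + 2*l + 1) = l*(l + 1)^2*(l + 1)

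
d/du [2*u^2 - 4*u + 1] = 4*u - 4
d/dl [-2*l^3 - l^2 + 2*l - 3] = -6*l^2 - 2*l + 2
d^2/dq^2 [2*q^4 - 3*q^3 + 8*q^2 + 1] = 24*q^2 - 18*q + 16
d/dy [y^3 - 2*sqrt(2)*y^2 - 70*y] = 3*y^2 - 4*sqrt(2)*y - 70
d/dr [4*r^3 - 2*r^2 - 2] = 4*r*(3*r - 1)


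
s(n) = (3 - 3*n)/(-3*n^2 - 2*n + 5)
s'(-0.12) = -0.42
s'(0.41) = -0.23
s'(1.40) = -0.11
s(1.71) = 0.30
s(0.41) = 0.48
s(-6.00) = -0.23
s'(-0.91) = -1.75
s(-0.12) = 0.65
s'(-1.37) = -11.36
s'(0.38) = -0.24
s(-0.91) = 1.32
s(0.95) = 0.38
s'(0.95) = -0.15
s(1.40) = 0.33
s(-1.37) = 3.37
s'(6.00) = -0.02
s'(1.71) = -0.09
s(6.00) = 0.13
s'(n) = (3 - 3*n)*(6*n + 2)/(-3*n^2 - 2*n + 5)^2 - 3/(-3*n^2 - 2*n + 5)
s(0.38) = 0.49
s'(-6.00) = -0.05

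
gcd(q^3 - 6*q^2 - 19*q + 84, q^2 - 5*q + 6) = q - 3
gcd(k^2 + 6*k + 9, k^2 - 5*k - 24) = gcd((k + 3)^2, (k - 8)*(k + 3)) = k + 3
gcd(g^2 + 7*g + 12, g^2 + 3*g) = g + 3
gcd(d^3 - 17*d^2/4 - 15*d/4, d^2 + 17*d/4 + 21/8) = d + 3/4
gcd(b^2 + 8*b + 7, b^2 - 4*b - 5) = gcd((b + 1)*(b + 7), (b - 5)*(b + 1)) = b + 1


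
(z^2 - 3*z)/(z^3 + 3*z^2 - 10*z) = (z - 3)/(z^2 + 3*z - 10)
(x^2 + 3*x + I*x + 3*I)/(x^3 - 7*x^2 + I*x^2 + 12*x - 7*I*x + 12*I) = (x + 3)/(x^2 - 7*x + 12)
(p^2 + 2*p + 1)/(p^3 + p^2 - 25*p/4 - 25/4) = 4*(p + 1)/(4*p^2 - 25)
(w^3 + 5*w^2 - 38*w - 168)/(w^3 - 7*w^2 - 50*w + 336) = (w + 4)/(w - 8)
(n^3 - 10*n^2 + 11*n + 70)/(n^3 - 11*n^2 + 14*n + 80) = (n - 7)/(n - 8)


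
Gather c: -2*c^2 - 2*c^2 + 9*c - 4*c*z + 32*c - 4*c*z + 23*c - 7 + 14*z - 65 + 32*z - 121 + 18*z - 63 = -4*c^2 + c*(64 - 8*z) + 64*z - 256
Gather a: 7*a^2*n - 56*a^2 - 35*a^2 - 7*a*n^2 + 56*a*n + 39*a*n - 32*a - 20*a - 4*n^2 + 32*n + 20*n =a^2*(7*n - 91) + a*(-7*n^2 + 95*n - 52) - 4*n^2 + 52*n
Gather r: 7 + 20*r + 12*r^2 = 12*r^2 + 20*r + 7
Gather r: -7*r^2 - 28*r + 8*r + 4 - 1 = -7*r^2 - 20*r + 3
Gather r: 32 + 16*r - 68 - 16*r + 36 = 0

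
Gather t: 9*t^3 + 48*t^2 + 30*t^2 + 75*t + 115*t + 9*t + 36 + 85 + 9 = 9*t^3 + 78*t^2 + 199*t + 130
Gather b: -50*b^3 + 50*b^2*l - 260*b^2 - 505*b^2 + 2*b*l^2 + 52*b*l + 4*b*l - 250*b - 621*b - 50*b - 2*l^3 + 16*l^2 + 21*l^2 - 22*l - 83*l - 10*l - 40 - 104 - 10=-50*b^3 + b^2*(50*l - 765) + b*(2*l^2 + 56*l - 921) - 2*l^3 + 37*l^2 - 115*l - 154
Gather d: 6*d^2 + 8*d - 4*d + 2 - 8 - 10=6*d^2 + 4*d - 16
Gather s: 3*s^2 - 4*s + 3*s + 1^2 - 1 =3*s^2 - s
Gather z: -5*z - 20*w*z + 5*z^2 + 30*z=5*z^2 + z*(25 - 20*w)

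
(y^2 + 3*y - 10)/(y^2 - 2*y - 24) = (-y^2 - 3*y + 10)/(-y^2 + 2*y + 24)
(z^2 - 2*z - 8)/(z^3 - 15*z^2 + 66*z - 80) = (z^2 - 2*z - 8)/(z^3 - 15*z^2 + 66*z - 80)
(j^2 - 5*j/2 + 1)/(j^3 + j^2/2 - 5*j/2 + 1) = (j - 2)/(j^2 + j - 2)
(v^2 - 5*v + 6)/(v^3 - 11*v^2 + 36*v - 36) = 1/(v - 6)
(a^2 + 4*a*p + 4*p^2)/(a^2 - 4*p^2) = (-a - 2*p)/(-a + 2*p)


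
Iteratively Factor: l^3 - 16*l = (l + 4)*(l^2 - 4*l) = l*(l + 4)*(l - 4)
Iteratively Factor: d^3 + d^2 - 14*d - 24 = (d + 3)*(d^2 - 2*d - 8) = (d + 2)*(d + 3)*(d - 4)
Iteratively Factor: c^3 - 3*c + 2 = (c + 2)*(c^2 - 2*c + 1) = (c - 1)*(c + 2)*(c - 1)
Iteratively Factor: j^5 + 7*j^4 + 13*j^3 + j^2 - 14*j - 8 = (j + 2)*(j^4 + 5*j^3 + 3*j^2 - 5*j - 4) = (j + 1)*(j + 2)*(j^3 + 4*j^2 - j - 4) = (j + 1)^2*(j + 2)*(j^2 + 3*j - 4) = (j + 1)^2*(j + 2)*(j + 4)*(j - 1)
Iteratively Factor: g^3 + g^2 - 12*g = (g - 3)*(g^2 + 4*g) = (g - 3)*(g + 4)*(g)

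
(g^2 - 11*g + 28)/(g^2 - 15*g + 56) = (g - 4)/(g - 8)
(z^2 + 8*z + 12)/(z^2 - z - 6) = (z + 6)/(z - 3)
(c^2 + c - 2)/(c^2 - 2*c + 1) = (c + 2)/(c - 1)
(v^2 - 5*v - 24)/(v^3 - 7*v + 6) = (v - 8)/(v^2 - 3*v + 2)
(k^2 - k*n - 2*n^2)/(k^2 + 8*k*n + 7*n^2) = (k - 2*n)/(k + 7*n)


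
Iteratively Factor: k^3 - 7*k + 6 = (k + 3)*(k^2 - 3*k + 2) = (k - 1)*(k + 3)*(k - 2)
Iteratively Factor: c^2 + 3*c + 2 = (c + 1)*(c + 2)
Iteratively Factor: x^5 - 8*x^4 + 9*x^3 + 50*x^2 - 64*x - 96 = (x - 3)*(x^4 - 5*x^3 - 6*x^2 + 32*x + 32) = (x - 3)*(x + 1)*(x^3 - 6*x^2 + 32) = (x - 3)*(x + 1)*(x + 2)*(x^2 - 8*x + 16) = (x - 4)*(x - 3)*(x + 1)*(x + 2)*(x - 4)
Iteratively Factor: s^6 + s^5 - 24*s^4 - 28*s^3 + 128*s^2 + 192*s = (s - 4)*(s^5 + 5*s^4 - 4*s^3 - 44*s^2 - 48*s) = s*(s - 4)*(s^4 + 5*s^3 - 4*s^2 - 44*s - 48) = s*(s - 4)*(s + 2)*(s^3 + 3*s^2 - 10*s - 24) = s*(s - 4)*(s + 2)*(s + 4)*(s^2 - s - 6) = s*(s - 4)*(s - 3)*(s + 2)*(s + 4)*(s + 2)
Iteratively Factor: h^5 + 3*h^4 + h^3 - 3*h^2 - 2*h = (h + 1)*(h^4 + 2*h^3 - h^2 - 2*h) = (h - 1)*(h + 1)*(h^3 + 3*h^2 + 2*h) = (h - 1)*(h + 1)*(h + 2)*(h^2 + h) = h*(h - 1)*(h + 1)*(h + 2)*(h + 1)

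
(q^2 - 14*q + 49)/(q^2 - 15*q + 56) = (q - 7)/(q - 8)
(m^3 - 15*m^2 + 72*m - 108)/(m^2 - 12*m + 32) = (m^3 - 15*m^2 + 72*m - 108)/(m^2 - 12*m + 32)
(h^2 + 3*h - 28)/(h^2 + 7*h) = (h - 4)/h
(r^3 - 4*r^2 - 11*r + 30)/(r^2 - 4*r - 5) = (r^2 + r - 6)/(r + 1)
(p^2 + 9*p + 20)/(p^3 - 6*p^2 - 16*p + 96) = (p + 5)/(p^2 - 10*p + 24)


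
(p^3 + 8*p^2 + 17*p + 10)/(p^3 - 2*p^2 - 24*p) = (p^3 + 8*p^2 + 17*p + 10)/(p*(p^2 - 2*p - 24))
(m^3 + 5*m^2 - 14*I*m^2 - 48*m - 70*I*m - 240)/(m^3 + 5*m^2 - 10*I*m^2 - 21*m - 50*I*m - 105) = (m^2 - 14*I*m - 48)/(m^2 - 10*I*m - 21)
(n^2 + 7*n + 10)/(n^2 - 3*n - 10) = (n + 5)/(n - 5)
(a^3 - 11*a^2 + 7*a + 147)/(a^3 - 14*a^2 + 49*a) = (a + 3)/a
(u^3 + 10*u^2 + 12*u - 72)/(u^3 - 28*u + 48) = (u + 6)/(u - 4)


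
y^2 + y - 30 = (y - 5)*(y + 6)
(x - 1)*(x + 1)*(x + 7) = x^3 + 7*x^2 - x - 7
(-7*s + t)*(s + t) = -7*s^2 - 6*s*t + t^2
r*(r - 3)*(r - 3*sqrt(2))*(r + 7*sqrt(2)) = r^4 - 3*r^3 + 4*sqrt(2)*r^3 - 42*r^2 - 12*sqrt(2)*r^2 + 126*r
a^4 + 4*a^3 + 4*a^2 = a^2*(a + 2)^2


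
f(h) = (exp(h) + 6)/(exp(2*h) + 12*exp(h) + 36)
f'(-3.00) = 0.00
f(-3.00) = 0.17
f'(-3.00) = 0.00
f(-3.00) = 0.17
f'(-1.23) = -0.01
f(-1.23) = 0.16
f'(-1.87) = -0.00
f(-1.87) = 0.16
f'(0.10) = -0.02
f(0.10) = 0.14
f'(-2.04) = -0.00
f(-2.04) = 0.16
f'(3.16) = -0.03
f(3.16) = 0.03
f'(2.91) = -0.03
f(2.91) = 0.04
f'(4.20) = -0.01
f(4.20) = 0.01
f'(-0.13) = -0.02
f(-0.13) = 0.15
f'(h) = (exp(h) + 6)*(-2*exp(2*h) - 12*exp(h))/(exp(2*h) + 12*exp(h) + 36)^2 + exp(h)/(exp(2*h) + 12*exp(h) + 36)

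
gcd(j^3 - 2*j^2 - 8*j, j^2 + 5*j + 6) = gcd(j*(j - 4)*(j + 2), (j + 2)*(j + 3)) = j + 2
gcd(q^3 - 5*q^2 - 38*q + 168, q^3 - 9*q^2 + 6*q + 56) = q^2 - 11*q + 28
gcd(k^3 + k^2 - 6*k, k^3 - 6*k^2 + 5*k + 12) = 1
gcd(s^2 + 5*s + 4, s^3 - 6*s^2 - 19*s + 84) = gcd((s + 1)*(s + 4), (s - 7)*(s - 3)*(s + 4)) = s + 4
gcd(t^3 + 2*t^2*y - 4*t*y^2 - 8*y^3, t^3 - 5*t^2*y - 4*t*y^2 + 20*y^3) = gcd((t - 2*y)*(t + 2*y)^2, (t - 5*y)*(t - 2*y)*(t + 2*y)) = -t^2 + 4*y^2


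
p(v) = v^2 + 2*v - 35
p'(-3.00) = -4.00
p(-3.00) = -32.00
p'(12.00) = 26.00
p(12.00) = 133.00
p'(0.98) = 3.96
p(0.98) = -32.08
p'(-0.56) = 0.88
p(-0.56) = -35.81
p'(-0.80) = 0.40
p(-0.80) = -35.96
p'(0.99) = 3.98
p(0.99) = -32.04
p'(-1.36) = -0.72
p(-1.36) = -35.87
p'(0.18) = 2.36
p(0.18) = -34.61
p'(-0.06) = 1.88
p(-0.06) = -35.12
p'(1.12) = 4.24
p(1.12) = -31.51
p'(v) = 2*v + 2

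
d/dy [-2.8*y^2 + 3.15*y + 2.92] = 3.15 - 5.6*y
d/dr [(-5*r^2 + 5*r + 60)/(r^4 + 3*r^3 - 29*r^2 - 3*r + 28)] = 10*(r^3 + 8*r^2 + 21*r + 2)/(r^6 + 14*r^5 + 47*r^4 - 28*r^3 - 97*r^2 + 14*r + 49)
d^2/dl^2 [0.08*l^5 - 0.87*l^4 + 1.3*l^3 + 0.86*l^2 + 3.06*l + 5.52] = 1.6*l^3 - 10.44*l^2 + 7.8*l + 1.72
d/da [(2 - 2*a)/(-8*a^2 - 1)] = 2*(8*a^2 - 16*a*(a - 1) + 1)/(8*a^2 + 1)^2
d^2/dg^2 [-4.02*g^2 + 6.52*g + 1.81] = -8.04000000000000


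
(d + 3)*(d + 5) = d^2 + 8*d + 15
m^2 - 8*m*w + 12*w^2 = (m - 6*w)*(m - 2*w)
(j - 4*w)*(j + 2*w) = j^2 - 2*j*w - 8*w^2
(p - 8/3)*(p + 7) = p^2 + 13*p/3 - 56/3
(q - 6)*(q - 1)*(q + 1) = q^3 - 6*q^2 - q + 6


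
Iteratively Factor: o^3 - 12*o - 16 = (o + 2)*(o^2 - 2*o - 8) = (o + 2)^2*(o - 4)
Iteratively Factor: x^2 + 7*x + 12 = (x + 3)*(x + 4)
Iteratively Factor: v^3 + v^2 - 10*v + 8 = (v + 4)*(v^2 - 3*v + 2) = (v - 1)*(v + 4)*(v - 2)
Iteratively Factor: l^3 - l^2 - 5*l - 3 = (l + 1)*(l^2 - 2*l - 3) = (l - 3)*(l + 1)*(l + 1)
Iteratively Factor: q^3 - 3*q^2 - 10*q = (q)*(q^2 - 3*q - 10) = q*(q + 2)*(q - 5)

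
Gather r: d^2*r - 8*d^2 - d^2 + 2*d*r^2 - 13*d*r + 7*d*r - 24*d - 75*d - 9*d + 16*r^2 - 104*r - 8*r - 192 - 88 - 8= -9*d^2 - 108*d + r^2*(2*d + 16) + r*(d^2 - 6*d - 112) - 288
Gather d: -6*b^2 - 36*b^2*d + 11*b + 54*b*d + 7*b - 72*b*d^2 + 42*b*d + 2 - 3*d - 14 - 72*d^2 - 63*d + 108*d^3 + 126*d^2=-6*b^2 + 18*b + 108*d^3 + d^2*(54 - 72*b) + d*(-36*b^2 + 96*b - 66) - 12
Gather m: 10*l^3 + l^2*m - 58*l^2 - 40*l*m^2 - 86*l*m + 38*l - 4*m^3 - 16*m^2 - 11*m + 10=10*l^3 - 58*l^2 + 38*l - 4*m^3 + m^2*(-40*l - 16) + m*(l^2 - 86*l - 11) + 10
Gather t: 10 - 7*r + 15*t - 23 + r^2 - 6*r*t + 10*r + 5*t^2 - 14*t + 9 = r^2 + 3*r + 5*t^2 + t*(1 - 6*r) - 4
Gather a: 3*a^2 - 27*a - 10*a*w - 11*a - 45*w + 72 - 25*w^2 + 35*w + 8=3*a^2 + a*(-10*w - 38) - 25*w^2 - 10*w + 80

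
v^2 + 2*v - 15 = (v - 3)*(v + 5)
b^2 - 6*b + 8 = (b - 4)*(b - 2)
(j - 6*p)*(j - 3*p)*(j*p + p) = j^3*p - 9*j^2*p^2 + j^2*p + 18*j*p^3 - 9*j*p^2 + 18*p^3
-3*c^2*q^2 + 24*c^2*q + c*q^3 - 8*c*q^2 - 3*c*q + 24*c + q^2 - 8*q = (-3*c + q)*(q - 8)*(c*q + 1)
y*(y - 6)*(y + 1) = y^3 - 5*y^2 - 6*y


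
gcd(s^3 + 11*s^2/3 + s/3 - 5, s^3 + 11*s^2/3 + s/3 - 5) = s^3 + 11*s^2/3 + s/3 - 5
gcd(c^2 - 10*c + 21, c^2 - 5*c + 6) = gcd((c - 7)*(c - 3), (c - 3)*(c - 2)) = c - 3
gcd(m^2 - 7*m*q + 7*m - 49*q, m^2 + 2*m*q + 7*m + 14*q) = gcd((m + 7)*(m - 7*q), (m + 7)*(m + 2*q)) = m + 7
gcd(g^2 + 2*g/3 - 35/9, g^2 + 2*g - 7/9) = g + 7/3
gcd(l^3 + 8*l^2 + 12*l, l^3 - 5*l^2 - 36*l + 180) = l + 6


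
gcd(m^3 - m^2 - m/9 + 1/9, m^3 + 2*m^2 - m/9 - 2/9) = m^2 - 1/9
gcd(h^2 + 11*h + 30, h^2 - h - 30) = h + 5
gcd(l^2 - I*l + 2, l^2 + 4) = l - 2*I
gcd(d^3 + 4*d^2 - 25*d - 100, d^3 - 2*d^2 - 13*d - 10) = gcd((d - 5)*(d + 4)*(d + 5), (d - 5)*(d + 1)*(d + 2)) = d - 5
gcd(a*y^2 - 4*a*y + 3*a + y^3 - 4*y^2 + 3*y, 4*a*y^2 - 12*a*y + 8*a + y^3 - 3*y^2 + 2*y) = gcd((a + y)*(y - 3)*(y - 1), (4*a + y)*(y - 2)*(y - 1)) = y - 1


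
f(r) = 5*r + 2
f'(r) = 5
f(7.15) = 37.75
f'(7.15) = 5.00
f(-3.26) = -14.30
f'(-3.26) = 5.00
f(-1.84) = -7.20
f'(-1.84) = 5.00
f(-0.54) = -0.70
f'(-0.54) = 5.00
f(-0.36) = 0.20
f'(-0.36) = 5.00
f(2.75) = 15.75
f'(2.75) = 5.00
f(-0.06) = 1.70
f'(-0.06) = 5.00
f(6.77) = 35.85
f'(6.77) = 5.00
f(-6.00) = -28.00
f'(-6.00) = 5.00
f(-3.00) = -13.00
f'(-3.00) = 5.00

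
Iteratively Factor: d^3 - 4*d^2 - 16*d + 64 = (d + 4)*(d^2 - 8*d + 16) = (d - 4)*(d + 4)*(d - 4)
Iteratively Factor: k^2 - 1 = (k - 1)*(k + 1)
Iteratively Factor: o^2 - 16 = (o - 4)*(o + 4)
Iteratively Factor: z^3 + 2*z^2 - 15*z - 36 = (z - 4)*(z^2 + 6*z + 9) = (z - 4)*(z + 3)*(z + 3)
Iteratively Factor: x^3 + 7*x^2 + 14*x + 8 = (x + 2)*(x^2 + 5*x + 4) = (x + 1)*(x + 2)*(x + 4)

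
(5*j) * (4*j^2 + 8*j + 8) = 20*j^3 + 40*j^2 + 40*j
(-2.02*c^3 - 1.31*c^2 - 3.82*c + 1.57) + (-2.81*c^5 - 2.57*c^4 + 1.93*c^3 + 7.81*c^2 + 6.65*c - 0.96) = -2.81*c^5 - 2.57*c^4 - 0.0900000000000001*c^3 + 6.5*c^2 + 2.83*c + 0.61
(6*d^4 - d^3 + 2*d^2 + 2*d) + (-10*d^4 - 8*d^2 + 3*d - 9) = -4*d^4 - d^3 - 6*d^2 + 5*d - 9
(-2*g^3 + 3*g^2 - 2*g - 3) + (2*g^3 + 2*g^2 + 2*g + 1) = 5*g^2 - 2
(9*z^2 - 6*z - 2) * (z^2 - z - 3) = 9*z^4 - 15*z^3 - 23*z^2 + 20*z + 6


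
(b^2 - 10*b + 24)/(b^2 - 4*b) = (b - 6)/b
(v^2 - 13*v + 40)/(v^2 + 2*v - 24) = (v^2 - 13*v + 40)/(v^2 + 2*v - 24)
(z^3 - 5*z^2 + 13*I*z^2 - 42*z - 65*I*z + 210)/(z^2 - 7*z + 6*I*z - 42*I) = (z^2 + z*(-5 + 7*I) - 35*I)/(z - 7)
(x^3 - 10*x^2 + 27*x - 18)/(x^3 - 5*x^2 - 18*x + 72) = (x - 1)/(x + 4)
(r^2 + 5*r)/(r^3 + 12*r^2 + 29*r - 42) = r*(r + 5)/(r^3 + 12*r^2 + 29*r - 42)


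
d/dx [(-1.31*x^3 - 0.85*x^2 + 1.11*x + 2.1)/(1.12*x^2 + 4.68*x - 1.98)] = (-1.4672*x^4 - 12.2616*x^3 + 2.5602*x^2 - 1.338*x - 12.0258)/(1.2544*x^4 + 10.4832*x^3 + 17.4672*x^2 - 18.5328*x + 3.9204)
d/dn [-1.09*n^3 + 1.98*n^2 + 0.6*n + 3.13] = -3.27*n^2 + 3.96*n + 0.6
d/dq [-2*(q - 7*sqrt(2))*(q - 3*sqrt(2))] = -4*q + 20*sqrt(2)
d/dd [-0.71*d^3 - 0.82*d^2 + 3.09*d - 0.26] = -2.13*d^2 - 1.64*d + 3.09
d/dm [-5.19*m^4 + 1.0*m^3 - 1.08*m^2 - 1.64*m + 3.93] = -20.76*m^3 + 3.0*m^2 - 2.16*m - 1.64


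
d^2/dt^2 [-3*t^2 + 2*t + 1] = -6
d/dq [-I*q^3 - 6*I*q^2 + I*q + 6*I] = I*(-3*q^2 - 12*q + 1)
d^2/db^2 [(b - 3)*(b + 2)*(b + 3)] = 6*b + 4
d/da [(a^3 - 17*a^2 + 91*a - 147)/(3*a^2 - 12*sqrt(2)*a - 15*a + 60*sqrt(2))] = ((-2*a + 5 + 4*sqrt(2))*(a^3 - 17*a^2 + 91*a - 147) + (3*a^2 - 34*a + 91)*(a^2 - 4*sqrt(2)*a - 5*a + 20*sqrt(2)))/(3*(a^2 - 4*sqrt(2)*a - 5*a + 20*sqrt(2))^2)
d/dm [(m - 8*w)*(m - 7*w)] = 2*m - 15*w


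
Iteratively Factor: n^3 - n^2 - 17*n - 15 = (n + 3)*(n^2 - 4*n - 5) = (n + 1)*(n + 3)*(n - 5)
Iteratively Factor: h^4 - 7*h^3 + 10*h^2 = (h - 5)*(h^3 - 2*h^2) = (h - 5)*(h - 2)*(h^2) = h*(h - 5)*(h - 2)*(h)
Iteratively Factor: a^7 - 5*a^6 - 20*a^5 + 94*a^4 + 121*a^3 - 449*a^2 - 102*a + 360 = (a - 1)*(a^6 - 4*a^5 - 24*a^4 + 70*a^3 + 191*a^2 - 258*a - 360) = (a - 1)*(a + 3)*(a^5 - 7*a^4 - 3*a^3 + 79*a^2 - 46*a - 120) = (a - 5)*(a - 1)*(a + 3)*(a^4 - 2*a^3 - 13*a^2 + 14*a + 24) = (a - 5)*(a - 4)*(a - 1)*(a + 3)*(a^3 + 2*a^2 - 5*a - 6) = (a - 5)*(a - 4)*(a - 1)*(a + 3)^2*(a^2 - a - 2) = (a - 5)*(a - 4)*(a - 1)*(a + 1)*(a + 3)^2*(a - 2)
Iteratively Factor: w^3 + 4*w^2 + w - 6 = (w - 1)*(w^2 + 5*w + 6) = (w - 1)*(w + 2)*(w + 3)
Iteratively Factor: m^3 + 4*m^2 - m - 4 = (m + 4)*(m^2 - 1) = (m - 1)*(m + 4)*(m + 1)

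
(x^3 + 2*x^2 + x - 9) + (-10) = x^3 + 2*x^2 + x - 19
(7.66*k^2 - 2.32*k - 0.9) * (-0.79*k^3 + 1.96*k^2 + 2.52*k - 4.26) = -6.0514*k^5 + 16.8464*k^4 + 15.467*k^3 - 40.242*k^2 + 7.6152*k + 3.834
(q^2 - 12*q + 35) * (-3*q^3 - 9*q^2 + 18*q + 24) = -3*q^5 + 27*q^4 + 21*q^3 - 507*q^2 + 342*q + 840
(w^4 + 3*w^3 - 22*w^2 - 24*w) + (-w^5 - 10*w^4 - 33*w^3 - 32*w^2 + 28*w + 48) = -w^5 - 9*w^4 - 30*w^3 - 54*w^2 + 4*w + 48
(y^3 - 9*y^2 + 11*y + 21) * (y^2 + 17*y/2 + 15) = y^5 - y^4/2 - 101*y^3/2 - 41*y^2/2 + 687*y/2 + 315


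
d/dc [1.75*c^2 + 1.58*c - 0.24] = 3.5*c + 1.58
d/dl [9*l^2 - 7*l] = 18*l - 7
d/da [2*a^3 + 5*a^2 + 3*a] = 6*a^2 + 10*a + 3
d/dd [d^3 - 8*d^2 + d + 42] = 3*d^2 - 16*d + 1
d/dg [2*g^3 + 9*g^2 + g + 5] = 6*g^2 + 18*g + 1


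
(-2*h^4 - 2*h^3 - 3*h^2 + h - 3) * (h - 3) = -2*h^5 + 4*h^4 + 3*h^3 + 10*h^2 - 6*h + 9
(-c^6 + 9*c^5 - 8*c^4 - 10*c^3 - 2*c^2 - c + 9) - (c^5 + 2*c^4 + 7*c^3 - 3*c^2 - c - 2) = -c^6 + 8*c^5 - 10*c^4 - 17*c^3 + c^2 + 11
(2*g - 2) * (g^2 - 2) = 2*g^3 - 2*g^2 - 4*g + 4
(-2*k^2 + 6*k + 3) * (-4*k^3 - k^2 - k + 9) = 8*k^5 - 22*k^4 - 16*k^3 - 27*k^2 + 51*k + 27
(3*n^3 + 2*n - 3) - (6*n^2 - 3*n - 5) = 3*n^3 - 6*n^2 + 5*n + 2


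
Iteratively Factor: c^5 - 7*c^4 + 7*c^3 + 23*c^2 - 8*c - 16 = (c - 1)*(c^4 - 6*c^3 + c^2 + 24*c + 16) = (c - 4)*(c - 1)*(c^3 - 2*c^2 - 7*c - 4) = (c - 4)*(c - 1)*(c + 1)*(c^2 - 3*c - 4) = (c - 4)^2*(c - 1)*(c + 1)*(c + 1)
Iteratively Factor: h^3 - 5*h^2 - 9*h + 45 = (h - 5)*(h^2 - 9) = (h - 5)*(h - 3)*(h + 3)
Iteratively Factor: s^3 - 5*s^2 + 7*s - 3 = (s - 3)*(s^2 - 2*s + 1) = (s - 3)*(s - 1)*(s - 1)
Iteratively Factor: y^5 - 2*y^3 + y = (y - 1)*(y^4 + y^3 - y^2 - y) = (y - 1)*(y + 1)*(y^3 - y) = (y - 1)*(y + 1)^2*(y^2 - y) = (y - 1)^2*(y + 1)^2*(y)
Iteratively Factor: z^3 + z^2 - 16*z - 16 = (z + 4)*(z^2 - 3*z - 4) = (z + 1)*(z + 4)*(z - 4)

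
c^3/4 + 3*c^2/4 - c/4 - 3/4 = (c/4 + 1/4)*(c - 1)*(c + 3)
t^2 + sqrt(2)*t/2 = t*(t + sqrt(2)/2)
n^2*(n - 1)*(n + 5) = n^4 + 4*n^3 - 5*n^2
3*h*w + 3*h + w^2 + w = (3*h + w)*(w + 1)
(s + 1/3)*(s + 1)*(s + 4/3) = s^3 + 8*s^2/3 + 19*s/9 + 4/9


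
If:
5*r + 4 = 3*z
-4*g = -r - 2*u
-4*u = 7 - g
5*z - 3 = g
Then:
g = -197/169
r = -98/169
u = -345/169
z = 62/169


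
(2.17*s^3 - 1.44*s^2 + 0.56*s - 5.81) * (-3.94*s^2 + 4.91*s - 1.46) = -8.5498*s^5 + 16.3283*s^4 - 12.445*s^3 + 27.7434*s^2 - 29.3447*s + 8.4826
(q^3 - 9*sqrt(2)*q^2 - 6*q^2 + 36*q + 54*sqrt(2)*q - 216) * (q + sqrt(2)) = q^4 - 8*sqrt(2)*q^3 - 6*q^3 + 18*q^2 + 48*sqrt(2)*q^2 - 108*q + 36*sqrt(2)*q - 216*sqrt(2)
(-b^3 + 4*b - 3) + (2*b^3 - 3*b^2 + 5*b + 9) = b^3 - 3*b^2 + 9*b + 6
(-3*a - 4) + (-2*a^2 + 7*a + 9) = -2*a^2 + 4*a + 5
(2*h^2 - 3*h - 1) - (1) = 2*h^2 - 3*h - 2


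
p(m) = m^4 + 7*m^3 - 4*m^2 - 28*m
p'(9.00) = 4517.00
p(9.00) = 11088.00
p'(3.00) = 245.00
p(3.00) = 150.00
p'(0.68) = -22.47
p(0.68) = -18.47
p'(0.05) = -28.35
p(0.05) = -1.41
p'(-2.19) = 48.22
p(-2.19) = -8.39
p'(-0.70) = -13.48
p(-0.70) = 15.48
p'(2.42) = 132.31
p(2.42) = 42.32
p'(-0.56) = -17.64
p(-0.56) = 13.29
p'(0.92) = -14.47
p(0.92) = -22.98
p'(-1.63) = 23.51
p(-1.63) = 11.76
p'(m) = 4*m^3 + 21*m^2 - 8*m - 28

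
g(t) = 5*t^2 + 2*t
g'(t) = 10*t + 2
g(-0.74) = 1.26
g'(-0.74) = -5.40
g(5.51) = 162.82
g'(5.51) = 57.10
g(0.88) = 5.63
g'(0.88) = 10.80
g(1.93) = 22.48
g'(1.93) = 21.30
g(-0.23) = -0.20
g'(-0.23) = -0.30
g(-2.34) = 22.70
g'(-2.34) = -21.40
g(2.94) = 49.10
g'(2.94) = 31.40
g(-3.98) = 71.24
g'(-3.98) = -37.80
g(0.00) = 0.00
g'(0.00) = 2.00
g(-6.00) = 168.00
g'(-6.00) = -58.00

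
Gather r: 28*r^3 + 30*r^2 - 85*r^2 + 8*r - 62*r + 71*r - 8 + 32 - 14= 28*r^3 - 55*r^2 + 17*r + 10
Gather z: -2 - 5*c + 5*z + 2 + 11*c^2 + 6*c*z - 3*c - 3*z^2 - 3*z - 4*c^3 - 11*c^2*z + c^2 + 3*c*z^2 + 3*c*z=-4*c^3 + 12*c^2 - 8*c + z^2*(3*c - 3) + z*(-11*c^2 + 9*c + 2)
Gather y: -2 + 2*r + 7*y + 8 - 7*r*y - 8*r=-6*r + y*(7 - 7*r) + 6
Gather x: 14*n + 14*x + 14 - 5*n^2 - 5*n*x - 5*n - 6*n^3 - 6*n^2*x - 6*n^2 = -6*n^3 - 11*n^2 + 9*n + x*(-6*n^2 - 5*n + 14) + 14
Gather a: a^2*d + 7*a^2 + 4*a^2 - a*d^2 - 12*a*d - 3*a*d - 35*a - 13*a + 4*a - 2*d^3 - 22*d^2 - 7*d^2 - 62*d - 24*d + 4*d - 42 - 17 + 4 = a^2*(d + 11) + a*(-d^2 - 15*d - 44) - 2*d^3 - 29*d^2 - 82*d - 55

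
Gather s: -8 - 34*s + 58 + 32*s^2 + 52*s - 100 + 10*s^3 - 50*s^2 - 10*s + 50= 10*s^3 - 18*s^2 + 8*s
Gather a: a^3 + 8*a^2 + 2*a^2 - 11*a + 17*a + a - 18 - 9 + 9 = a^3 + 10*a^2 + 7*a - 18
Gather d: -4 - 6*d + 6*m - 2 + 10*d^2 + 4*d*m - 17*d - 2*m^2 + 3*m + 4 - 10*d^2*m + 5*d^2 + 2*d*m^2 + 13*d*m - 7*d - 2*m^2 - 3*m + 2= d^2*(15 - 10*m) + d*(2*m^2 + 17*m - 30) - 4*m^2 + 6*m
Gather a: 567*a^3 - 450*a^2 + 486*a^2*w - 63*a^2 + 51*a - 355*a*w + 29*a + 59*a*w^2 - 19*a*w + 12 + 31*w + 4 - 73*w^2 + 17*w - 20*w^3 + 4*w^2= 567*a^3 + a^2*(486*w - 513) + a*(59*w^2 - 374*w + 80) - 20*w^3 - 69*w^2 + 48*w + 16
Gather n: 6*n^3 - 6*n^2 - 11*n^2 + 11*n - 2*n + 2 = 6*n^3 - 17*n^2 + 9*n + 2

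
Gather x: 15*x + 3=15*x + 3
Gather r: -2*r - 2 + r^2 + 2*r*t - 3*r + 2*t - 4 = r^2 + r*(2*t - 5) + 2*t - 6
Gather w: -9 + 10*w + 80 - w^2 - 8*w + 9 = -w^2 + 2*w + 80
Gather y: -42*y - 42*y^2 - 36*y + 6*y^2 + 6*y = -36*y^2 - 72*y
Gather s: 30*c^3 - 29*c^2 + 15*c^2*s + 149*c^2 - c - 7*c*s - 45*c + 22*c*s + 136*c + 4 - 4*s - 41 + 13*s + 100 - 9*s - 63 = 30*c^3 + 120*c^2 + 90*c + s*(15*c^2 + 15*c)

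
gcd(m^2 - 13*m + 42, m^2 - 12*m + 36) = m - 6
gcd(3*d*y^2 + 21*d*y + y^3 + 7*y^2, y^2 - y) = y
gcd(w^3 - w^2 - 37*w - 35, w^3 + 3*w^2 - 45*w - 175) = w^2 - 2*w - 35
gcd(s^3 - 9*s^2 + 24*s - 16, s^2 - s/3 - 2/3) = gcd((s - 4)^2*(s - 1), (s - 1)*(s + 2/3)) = s - 1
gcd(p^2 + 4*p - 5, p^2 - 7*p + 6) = p - 1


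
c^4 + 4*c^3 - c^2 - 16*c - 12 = (c - 2)*(c + 1)*(c + 2)*(c + 3)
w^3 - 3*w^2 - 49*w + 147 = (w - 7)*(w - 3)*(w + 7)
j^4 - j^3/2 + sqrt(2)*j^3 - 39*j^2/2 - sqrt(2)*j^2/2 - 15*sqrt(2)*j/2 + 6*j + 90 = (j - 3)*(j + 5/2)*(j - 2*sqrt(2))*(j + 3*sqrt(2))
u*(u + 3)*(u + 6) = u^3 + 9*u^2 + 18*u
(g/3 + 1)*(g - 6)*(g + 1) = g^3/3 - 2*g^2/3 - 7*g - 6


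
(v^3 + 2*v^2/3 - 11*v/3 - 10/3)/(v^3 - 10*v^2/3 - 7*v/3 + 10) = (v + 1)/(v - 3)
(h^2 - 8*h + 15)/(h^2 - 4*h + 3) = (h - 5)/(h - 1)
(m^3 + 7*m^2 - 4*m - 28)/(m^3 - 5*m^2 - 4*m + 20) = (m + 7)/(m - 5)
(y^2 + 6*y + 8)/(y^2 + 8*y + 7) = (y^2 + 6*y + 8)/(y^2 + 8*y + 7)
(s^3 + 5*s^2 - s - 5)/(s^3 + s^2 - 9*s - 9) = (s^2 + 4*s - 5)/(s^2 - 9)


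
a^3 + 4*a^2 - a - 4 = (a - 1)*(a + 1)*(a + 4)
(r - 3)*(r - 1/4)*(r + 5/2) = r^3 - 3*r^2/4 - 59*r/8 + 15/8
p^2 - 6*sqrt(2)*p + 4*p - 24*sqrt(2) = (p + 4)*(p - 6*sqrt(2))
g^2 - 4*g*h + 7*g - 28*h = (g + 7)*(g - 4*h)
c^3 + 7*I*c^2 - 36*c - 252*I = (c - 6)*(c + 6)*(c + 7*I)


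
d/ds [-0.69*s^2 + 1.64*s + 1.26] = 1.64 - 1.38*s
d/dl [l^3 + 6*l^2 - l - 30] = 3*l^2 + 12*l - 1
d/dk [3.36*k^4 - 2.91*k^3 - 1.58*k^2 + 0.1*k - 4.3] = 13.44*k^3 - 8.73*k^2 - 3.16*k + 0.1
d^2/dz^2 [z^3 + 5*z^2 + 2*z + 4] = 6*z + 10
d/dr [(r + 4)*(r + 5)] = 2*r + 9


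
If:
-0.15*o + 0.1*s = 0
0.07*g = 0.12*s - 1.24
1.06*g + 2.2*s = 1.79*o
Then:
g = -6.32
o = 4.43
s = 6.65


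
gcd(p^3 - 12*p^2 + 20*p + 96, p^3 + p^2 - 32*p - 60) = p^2 - 4*p - 12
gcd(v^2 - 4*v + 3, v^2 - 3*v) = v - 3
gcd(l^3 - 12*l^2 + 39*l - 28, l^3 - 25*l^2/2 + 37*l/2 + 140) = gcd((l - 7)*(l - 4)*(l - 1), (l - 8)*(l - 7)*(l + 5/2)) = l - 7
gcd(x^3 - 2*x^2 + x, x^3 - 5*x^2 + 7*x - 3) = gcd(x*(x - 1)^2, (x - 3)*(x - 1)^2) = x^2 - 2*x + 1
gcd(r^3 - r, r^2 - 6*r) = r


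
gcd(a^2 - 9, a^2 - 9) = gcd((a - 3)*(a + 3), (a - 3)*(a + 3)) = a^2 - 9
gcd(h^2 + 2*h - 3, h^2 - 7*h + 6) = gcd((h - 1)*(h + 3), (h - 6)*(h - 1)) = h - 1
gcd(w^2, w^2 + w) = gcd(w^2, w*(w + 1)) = w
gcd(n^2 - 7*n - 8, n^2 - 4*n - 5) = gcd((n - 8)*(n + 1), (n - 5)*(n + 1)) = n + 1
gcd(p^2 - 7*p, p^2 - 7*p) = p^2 - 7*p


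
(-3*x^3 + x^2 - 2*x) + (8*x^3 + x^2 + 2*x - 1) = 5*x^3 + 2*x^2 - 1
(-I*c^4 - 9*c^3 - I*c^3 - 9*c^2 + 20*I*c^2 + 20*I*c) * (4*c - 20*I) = -4*I*c^5 - 56*c^4 - 4*I*c^4 - 56*c^3 + 260*I*c^3 + 400*c^2 + 260*I*c^2 + 400*c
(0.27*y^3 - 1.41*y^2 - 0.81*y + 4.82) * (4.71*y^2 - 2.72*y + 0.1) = 1.2717*y^5 - 7.3755*y^4 + 0.0470999999999999*y^3 + 24.7644*y^2 - 13.1914*y + 0.482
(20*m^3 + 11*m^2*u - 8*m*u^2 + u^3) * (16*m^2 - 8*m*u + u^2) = 320*m^5 + 16*m^4*u - 196*m^3*u^2 + 91*m^2*u^3 - 16*m*u^4 + u^5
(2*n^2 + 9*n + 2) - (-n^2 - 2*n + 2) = 3*n^2 + 11*n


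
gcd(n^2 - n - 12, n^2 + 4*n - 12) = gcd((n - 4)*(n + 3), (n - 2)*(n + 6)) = 1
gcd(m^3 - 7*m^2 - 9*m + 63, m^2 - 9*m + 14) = m - 7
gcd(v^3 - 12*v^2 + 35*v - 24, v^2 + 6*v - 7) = v - 1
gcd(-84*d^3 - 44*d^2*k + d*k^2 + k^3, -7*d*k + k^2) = 7*d - k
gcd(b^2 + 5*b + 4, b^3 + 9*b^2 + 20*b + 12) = b + 1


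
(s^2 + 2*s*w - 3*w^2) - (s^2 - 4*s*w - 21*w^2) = 6*s*w + 18*w^2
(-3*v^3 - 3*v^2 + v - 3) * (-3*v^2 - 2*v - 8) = 9*v^5 + 15*v^4 + 27*v^3 + 31*v^2 - 2*v + 24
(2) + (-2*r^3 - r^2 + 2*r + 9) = -2*r^3 - r^2 + 2*r + 11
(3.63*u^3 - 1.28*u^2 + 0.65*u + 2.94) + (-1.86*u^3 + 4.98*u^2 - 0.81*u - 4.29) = 1.77*u^3 + 3.7*u^2 - 0.16*u - 1.35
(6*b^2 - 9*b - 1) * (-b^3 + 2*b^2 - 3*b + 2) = -6*b^5 + 21*b^4 - 35*b^3 + 37*b^2 - 15*b - 2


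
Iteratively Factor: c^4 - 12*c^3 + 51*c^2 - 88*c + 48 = (c - 1)*(c^3 - 11*c^2 + 40*c - 48) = (c - 3)*(c - 1)*(c^2 - 8*c + 16) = (c - 4)*(c - 3)*(c - 1)*(c - 4)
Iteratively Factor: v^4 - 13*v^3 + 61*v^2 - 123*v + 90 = (v - 3)*(v^3 - 10*v^2 + 31*v - 30) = (v - 3)^2*(v^2 - 7*v + 10) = (v - 3)^2*(v - 2)*(v - 5)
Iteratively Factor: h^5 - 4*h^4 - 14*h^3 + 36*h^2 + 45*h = (h - 5)*(h^4 + h^3 - 9*h^2 - 9*h) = h*(h - 5)*(h^3 + h^2 - 9*h - 9) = h*(h - 5)*(h - 3)*(h^2 + 4*h + 3) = h*(h - 5)*(h - 3)*(h + 1)*(h + 3)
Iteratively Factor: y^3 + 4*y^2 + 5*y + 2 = (y + 1)*(y^2 + 3*y + 2) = (y + 1)*(y + 2)*(y + 1)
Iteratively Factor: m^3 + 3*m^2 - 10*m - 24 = (m - 3)*(m^2 + 6*m + 8) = (m - 3)*(m + 4)*(m + 2)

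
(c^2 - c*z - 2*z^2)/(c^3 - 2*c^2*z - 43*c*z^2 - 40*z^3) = (-c + 2*z)/(-c^2 + 3*c*z + 40*z^2)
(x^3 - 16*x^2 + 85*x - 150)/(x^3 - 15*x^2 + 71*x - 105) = (x^2 - 11*x + 30)/(x^2 - 10*x + 21)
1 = 1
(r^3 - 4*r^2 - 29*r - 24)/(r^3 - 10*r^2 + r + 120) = (r + 1)/(r - 5)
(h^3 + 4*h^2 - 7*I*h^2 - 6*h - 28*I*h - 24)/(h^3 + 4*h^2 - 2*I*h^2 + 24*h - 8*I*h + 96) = (h - I)/(h + 4*I)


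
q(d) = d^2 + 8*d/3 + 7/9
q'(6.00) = 14.67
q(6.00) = 52.78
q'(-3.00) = -3.33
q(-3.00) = 1.78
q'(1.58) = 5.83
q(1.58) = 7.49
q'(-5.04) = -7.41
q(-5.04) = 12.74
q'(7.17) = 17.01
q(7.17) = 71.31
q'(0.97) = 4.61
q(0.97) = 4.31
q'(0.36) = 3.39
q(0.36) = 1.87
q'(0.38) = 3.43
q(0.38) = 1.94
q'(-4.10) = -5.53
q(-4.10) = 6.65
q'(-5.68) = -8.69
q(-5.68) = 17.89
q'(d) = 2*d + 8/3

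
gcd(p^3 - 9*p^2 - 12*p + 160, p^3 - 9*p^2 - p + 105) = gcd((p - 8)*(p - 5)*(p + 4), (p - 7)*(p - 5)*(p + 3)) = p - 5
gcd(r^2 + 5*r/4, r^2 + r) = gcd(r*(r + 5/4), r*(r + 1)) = r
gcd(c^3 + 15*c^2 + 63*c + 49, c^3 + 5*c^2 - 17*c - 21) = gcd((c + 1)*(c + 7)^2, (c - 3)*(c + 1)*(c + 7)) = c^2 + 8*c + 7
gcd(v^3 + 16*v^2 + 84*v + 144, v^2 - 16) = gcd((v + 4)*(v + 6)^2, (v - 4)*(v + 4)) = v + 4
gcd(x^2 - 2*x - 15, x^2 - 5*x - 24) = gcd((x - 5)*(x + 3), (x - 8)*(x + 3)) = x + 3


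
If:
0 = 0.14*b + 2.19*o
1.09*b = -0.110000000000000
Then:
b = -0.10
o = 0.01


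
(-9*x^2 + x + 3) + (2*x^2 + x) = -7*x^2 + 2*x + 3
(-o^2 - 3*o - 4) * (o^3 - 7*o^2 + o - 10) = -o^5 + 4*o^4 + 16*o^3 + 35*o^2 + 26*o + 40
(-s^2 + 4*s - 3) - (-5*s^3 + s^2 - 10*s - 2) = 5*s^3 - 2*s^2 + 14*s - 1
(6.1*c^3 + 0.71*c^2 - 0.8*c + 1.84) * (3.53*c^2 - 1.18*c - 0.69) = 21.533*c^5 - 4.6917*c^4 - 7.8708*c^3 + 6.9493*c^2 - 1.6192*c - 1.2696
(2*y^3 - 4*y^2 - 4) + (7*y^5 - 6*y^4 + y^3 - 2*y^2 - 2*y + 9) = 7*y^5 - 6*y^4 + 3*y^3 - 6*y^2 - 2*y + 5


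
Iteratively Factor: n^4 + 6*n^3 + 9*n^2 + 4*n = (n + 1)*(n^3 + 5*n^2 + 4*n) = n*(n + 1)*(n^2 + 5*n + 4) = n*(n + 1)*(n + 4)*(n + 1)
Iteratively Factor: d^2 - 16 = (d - 4)*(d + 4)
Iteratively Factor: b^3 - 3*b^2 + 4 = (b + 1)*(b^2 - 4*b + 4) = (b - 2)*(b + 1)*(b - 2)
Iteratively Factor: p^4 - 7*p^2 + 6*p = (p - 1)*(p^3 + p^2 - 6*p) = p*(p - 1)*(p^2 + p - 6) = p*(p - 2)*(p - 1)*(p + 3)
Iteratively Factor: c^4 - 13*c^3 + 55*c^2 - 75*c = (c - 5)*(c^3 - 8*c^2 + 15*c) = (c - 5)*(c - 3)*(c^2 - 5*c) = (c - 5)^2*(c - 3)*(c)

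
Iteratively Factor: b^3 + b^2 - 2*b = (b - 1)*(b^2 + 2*b) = (b - 1)*(b + 2)*(b)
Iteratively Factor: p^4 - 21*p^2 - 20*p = (p)*(p^3 - 21*p - 20) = p*(p + 1)*(p^2 - p - 20) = p*(p - 5)*(p + 1)*(p + 4)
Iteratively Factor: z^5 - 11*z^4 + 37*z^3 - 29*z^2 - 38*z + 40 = (z - 4)*(z^4 - 7*z^3 + 9*z^2 + 7*z - 10) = (z - 4)*(z - 1)*(z^3 - 6*z^2 + 3*z + 10) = (z - 4)*(z - 1)*(z + 1)*(z^2 - 7*z + 10) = (z - 4)*(z - 2)*(z - 1)*(z + 1)*(z - 5)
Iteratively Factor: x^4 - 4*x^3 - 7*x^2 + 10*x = (x - 1)*(x^3 - 3*x^2 - 10*x) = (x - 5)*(x - 1)*(x^2 + 2*x) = x*(x - 5)*(x - 1)*(x + 2)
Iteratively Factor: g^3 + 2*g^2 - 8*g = (g + 4)*(g^2 - 2*g) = g*(g + 4)*(g - 2)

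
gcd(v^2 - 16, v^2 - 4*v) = v - 4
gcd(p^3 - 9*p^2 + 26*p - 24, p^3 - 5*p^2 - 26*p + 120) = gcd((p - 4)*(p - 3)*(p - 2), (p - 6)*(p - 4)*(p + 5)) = p - 4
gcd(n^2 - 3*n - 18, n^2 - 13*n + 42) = n - 6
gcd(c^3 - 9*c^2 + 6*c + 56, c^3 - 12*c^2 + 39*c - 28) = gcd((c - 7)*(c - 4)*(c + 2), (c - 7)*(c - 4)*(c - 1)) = c^2 - 11*c + 28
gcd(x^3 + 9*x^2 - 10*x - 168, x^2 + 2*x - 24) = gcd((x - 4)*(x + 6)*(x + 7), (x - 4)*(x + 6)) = x^2 + 2*x - 24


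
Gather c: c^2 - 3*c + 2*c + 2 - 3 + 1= c^2 - c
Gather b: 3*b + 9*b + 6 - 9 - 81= 12*b - 84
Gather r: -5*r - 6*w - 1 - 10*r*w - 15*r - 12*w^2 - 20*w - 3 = r*(-10*w - 20) - 12*w^2 - 26*w - 4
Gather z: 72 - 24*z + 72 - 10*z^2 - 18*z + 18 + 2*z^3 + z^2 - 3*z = 2*z^3 - 9*z^2 - 45*z + 162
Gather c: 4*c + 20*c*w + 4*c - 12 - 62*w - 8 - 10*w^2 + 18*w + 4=c*(20*w + 8) - 10*w^2 - 44*w - 16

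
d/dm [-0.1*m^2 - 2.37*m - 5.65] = -0.2*m - 2.37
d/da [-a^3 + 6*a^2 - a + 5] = -3*a^2 + 12*a - 1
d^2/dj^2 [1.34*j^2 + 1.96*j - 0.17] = 2.68000000000000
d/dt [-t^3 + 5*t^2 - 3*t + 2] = -3*t^2 + 10*t - 3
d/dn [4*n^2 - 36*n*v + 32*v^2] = 8*n - 36*v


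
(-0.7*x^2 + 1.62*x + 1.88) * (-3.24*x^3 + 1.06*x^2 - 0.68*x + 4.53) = 2.268*x^5 - 5.9908*x^4 - 3.898*x^3 - 2.2798*x^2 + 6.0602*x + 8.5164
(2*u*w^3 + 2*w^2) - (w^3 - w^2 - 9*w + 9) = 2*u*w^3 - w^3 + 3*w^2 + 9*w - 9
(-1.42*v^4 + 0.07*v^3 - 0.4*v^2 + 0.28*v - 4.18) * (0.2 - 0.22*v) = 0.3124*v^5 - 0.2994*v^4 + 0.102*v^3 - 0.1416*v^2 + 0.9756*v - 0.836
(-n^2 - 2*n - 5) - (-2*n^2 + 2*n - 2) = n^2 - 4*n - 3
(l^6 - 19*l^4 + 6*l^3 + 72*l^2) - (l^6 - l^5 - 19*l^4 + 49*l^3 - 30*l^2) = l^5 - 43*l^3 + 102*l^2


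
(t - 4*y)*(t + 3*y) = t^2 - t*y - 12*y^2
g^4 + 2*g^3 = g^3*(g + 2)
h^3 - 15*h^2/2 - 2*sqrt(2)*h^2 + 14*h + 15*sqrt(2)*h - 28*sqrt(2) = (h - 4)*(h - 7/2)*(h - 2*sqrt(2))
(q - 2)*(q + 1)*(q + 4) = q^3 + 3*q^2 - 6*q - 8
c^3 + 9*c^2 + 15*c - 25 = (c - 1)*(c + 5)^2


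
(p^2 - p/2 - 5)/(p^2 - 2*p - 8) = (p - 5/2)/(p - 4)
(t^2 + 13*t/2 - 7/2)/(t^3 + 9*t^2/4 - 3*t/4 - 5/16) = 8*(t + 7)/(8*t^2 + 22*t + 5)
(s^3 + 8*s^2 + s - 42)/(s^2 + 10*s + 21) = s - 2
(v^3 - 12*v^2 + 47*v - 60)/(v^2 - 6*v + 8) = (v^2 - 8*v + 15)/(v - 2)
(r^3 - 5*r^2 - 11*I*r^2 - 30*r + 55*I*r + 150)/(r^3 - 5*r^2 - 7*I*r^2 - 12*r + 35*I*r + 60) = (r^2 - 11*I*r - 30)/(r^2 - 7*I*r - 12)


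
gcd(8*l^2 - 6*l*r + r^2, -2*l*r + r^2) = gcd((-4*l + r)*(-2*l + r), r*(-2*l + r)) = -2*l + r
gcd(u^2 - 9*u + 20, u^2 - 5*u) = u - 5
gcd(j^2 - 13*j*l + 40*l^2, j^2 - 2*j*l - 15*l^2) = j - 5*l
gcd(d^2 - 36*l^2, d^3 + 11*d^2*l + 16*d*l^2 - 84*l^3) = d + 6*l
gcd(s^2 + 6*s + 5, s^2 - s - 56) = 1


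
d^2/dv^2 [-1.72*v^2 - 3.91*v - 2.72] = -3.44000000000000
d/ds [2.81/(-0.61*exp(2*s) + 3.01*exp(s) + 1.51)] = (3.4282*exp(s) - 8.4581)*exp(s)/(-0.61*exp(2*s) + 3.01*exp(s) + 1.51)^2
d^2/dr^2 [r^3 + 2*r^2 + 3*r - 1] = 6*r + 4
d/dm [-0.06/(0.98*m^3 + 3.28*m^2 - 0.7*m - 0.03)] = (0.1764*m^2 + 0.3936*m - 0.042)/(0.98*m^3 + 3.28*m^2 - 0.7*m - 0.03)^2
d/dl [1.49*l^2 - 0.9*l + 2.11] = 2.98*l - 0.9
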